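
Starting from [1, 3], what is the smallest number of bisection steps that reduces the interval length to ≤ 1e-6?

21

Width after n steps is 2/2^n. Need 2^n ≥ 2/1e-6 = 2000000.
2^20 = 1048576 < 2000000 ≤ 2^21 = 2097152, so n = 21.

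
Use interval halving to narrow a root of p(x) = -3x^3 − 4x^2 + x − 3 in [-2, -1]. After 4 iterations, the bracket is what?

m = -1.5, p(m) = -3.375 (−); new bracket [-2, -1.5]
m = -1.75, p(m) = -0.921875 (−); new bracket [-2, -1.75]
m = -1.875, p(m) = 0.837891 (+); new bracket [-1.875, -1.75]
m = -1.8125, p(m) = -0.0901 (−); new bracket [-1.875, -1.8125]

[-1.875, -1.8125]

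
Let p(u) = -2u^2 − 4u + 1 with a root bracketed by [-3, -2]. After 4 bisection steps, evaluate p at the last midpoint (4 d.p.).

m = -2.5, p(m) = -1.5 (−); new bracket [-2.5, -2]
m = -2.25, p(m) = -0.125 (−); new bracket [-2.25, -2]
m = -2.125, p(m) = 0.46875 (+); new bracket [-2.25, -2.125]
m = -2.1875, p(m) = 0.1797 (+); new bracket [-2.25, -2.1875]

0.1797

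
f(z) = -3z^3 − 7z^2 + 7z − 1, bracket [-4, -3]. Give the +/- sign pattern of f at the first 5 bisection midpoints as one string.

+++--

z = -3.5 gives f = 17.375, positive; keep [-3.5, -3]
z = -3.25 gives f = 5.296875, positive; keep [-3.25, -3]
z = -3.125 gives f = 0.318359, positive; keep [-3.125, -3]
z = -3.0625 gives f = -1.9211, negative; keep [-3.125, -3.0625]
z = -3.09375 gives f = -0.8217, negative; keep [-3.125, -3.09375]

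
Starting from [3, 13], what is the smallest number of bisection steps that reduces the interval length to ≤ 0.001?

Width after n steps is 10/2^n. Need 2^n ≥ 10/0.001 = 10000.
2^13 = 8192 < 10000 ≤ 2^14 = 16384, so n = 14.

14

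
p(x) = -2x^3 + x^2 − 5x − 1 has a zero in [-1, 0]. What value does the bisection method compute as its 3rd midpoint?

midpoint -0.5: p = 2 > 0 → [-0.5, 0]
midpoint -0.25: p = 0.34375 > 0 → [-0.25, 0]
midpoint -0.125: p = -0.355469 < 0 → [-0.25, -0.125]

-0.125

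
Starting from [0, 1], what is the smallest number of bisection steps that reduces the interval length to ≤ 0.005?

Width after n steps is 1/2^n. Need 2^n ≥ 1/0.005 = 200.
2^7 = 128 < 200 ≤ 2^8 = 256, so n = 8.

8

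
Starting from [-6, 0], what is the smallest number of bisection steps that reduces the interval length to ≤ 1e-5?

Width after n steps is 6/2^n. Need 2^n ≥ 6/1e-5 = 600000.
2^19 = 524288 < 600000 ≤ 2^20 = 1048576, so n = 20.

20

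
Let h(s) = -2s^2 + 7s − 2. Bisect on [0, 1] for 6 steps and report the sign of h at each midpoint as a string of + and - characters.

m = 0.5, h(m) = 1 (+); new bracket [0, 0.5]
m = 0.25, h(m) = -0.375 (−); new bracket [0.25, 0.5]
m = 0.375, h(m) = 0.34375 (+); new bracket [0.25, 0.375]
m = 0.3125, h(m) = -0.0078 (−); new bracket [0.3125, 0.375]
m = 0.34375, h(m) = 0.1699 (+); new bracket [0.3125, 0.34375]
m = 0.328125, h(m) = 0.0815 (+); new bracket [0.3125, 0.328125]

+-+-++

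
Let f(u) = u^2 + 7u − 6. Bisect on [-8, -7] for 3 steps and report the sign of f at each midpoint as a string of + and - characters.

--+

midpoint -7.5: f = -2.25 < 0 → [-8, -7.5]
midpoint -7.75: f = -0.1875 < 0 → [-8, -7.75]
midpoint -7.875: f = 0.890625 > 0 → [-7.875, -7.75]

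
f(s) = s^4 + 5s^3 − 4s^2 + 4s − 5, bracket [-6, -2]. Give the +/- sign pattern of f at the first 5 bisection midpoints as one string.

----+

s = -4 gives f = -149, negative; keep [-6, -4]
s = -5 gives f = -125, negative; keep [-6, -5]
s = -5.5 gives f = -64.8125, negative; keep [-6, -5.5]
s = -5.75 gives f = -17.668, negative; keep [-6, -5.75]
s = -5.875 gives f = 10.8694, positive; keep [-5.875, -5.75]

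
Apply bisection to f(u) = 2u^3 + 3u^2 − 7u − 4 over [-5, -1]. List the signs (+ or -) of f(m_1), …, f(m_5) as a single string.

f(-3) = -10 < 0, so the root lies in [-3, -1]
f(-2) = 6 > 0, so the root lies in [-3, -2]
f(-2.5) = 1 > 0, so the root lies in [-3, -2.5]
f(-2.75) = -3.6562 < 0, so the root lies in [-2.75, -2.5]
f(-2.625) = -1.1289 < 0, so the root lies in [-2.625, -2.5]

-++--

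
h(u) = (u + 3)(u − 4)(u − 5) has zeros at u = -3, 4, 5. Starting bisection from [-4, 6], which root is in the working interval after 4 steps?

h(1) = 48 > 0, so the root lies in [-4, 1]
h(-1.5) = 53.625 > 0, so the root lies in [-4, -1.5]
h(-2.75) = 13.078125 > 0, so the root lies in [-4, -2.75]
h(-3.375) = -23.1621 < 0, so the root lies in [-3.375, -2.75]

-3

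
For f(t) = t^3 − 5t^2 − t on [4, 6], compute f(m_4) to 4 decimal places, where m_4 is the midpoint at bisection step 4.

-1.8418

f(5) = -5 < 0, so the root lies in [5, 6]
f(5.5) = 9.625 > 0, so the root lies in [5, 5.5]
f(5.25) = 1.640625 > 0, so the root lies in [5, 5.25]
f(5.125) = -1.8418 < 0, so the root lies in [5.125, 5.25]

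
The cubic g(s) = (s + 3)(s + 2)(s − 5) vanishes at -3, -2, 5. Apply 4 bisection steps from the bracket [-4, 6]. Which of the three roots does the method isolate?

5

s = 1 gives g = -48, negative; keep [1, 6]
s = 3.5 gives g = -53.625, negative; keep [3.5, 6]
s = 4.75 gives g = -13.078125, negative; keep [4.75, 6]
s = 5.375 gives g = 23.1621, positive; keep [4.75, 5.375]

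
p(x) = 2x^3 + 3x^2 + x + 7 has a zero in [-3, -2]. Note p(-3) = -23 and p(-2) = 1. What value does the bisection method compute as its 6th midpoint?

midpoint -2.5: p = -8 < 0 → [-2.5, -2]
midpoint -2.25: p = -2.84375 < 0 → [-2.25, -2]
midpoint -2.125: p = -0.769531 < 0 → [-2.125, -2]
midpoint -2.0625: p = 0.1519 > 0 → [-2.125, -2.0625]
midpoint -2.09375: p = -0.2995 < 0 → [-2.09375, -2.0625]
midpoint -2.078125: p = -0.0715 < 0 → [-2.078125, -2.0625]

-2.078125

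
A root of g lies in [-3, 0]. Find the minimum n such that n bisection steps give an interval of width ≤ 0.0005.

13

Width after n steps is 3/2^n. Need 2^n ≥ 3/0.0005 = 6000.
2^12 = 4096 < 6000 ≤ 2^13 = 8192, so n = 13.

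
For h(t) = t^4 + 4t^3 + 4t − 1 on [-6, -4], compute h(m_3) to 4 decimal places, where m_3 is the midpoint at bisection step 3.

t = -5 gives h = 104, positive; keep [-5, -4]
t = -4.5 gives h = 26.5625, positive; keep [-4.5, -4]
t = -4.25 gives h = 1.191406, positive; keep [-4.25, -4]

1.1914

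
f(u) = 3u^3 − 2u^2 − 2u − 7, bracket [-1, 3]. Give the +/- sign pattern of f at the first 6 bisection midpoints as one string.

m = 1, f(m) = -8 (−); new bracket [1, 3]
m = 2, f(m) = 5 (+); new bracket [1, 2]
m = 1.5, f(m) = -4.375 (−); new bracket [1.5, 2]
m = 1.75, f(m) = -0.5469 (−); new bracket [1.75, 2]
m = 1.875, f(m) = 1.9941 (+); new bracket [1.75, 1.875]
m = 1.8125, f(m) = 0.6677 (+); new bracket [1.75, 1.8125]

-+--++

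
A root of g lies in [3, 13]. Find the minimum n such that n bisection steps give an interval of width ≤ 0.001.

14

Width after n steps is 10/2^n. Need 2^n ≥ 10/0.001 = 10000.
2^13 = 8192 < 10000 ≤ 2^14 = 16384, so n = 14.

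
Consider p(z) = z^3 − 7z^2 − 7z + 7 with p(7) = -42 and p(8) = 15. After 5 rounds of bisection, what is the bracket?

m = 7.5, p(m) = -17.375 (−); new bracket [7.5, 8]
m = 7.75, p(m) = -2.203125 (−); new bracket [7.75, 8]
m = 7.875, p(m) = 6.138672 (+); new bracket [7.75, 7.875]
m = 7.8125, p(m) = 1.9036 (+); new bracket [7.75, 7.8125]
m = 7.78125, p(m) = -0.1657 (−); new bracket [7.78125, 7.8125]

[7.78125, 7.8125]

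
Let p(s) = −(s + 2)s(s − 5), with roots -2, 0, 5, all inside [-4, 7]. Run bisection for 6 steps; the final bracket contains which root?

5

midpoint 1.5: p = 18.375 > 0 → [1.5, 7]
midpoint 4.25: p = 19.921875 > 0 → [4.25, 7]
midpoint 5.625: p = -26.806641 < 0 → [4.25, 5.625]
midpoint 4.9375: p = 2.1409 > 0 → [4.9375, 5.625]
midpoint 5.28125: p = -10.8152 < 0 → [4.9375, 5.28125]
midpoint 5.109375: p = -3.973 < 0 → [4.9375, 5.109375]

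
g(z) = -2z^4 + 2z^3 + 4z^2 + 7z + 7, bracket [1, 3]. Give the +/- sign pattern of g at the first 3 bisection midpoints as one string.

m = 2, g(m) = 21 (+); new bracket [2, 3]
m = 2.5, g(m) = 2.625 (+); new bracket [2.5, 3]
m = 2.75, g(m) = -16.289062 (−); new bracket [2.5, 2.75]

++-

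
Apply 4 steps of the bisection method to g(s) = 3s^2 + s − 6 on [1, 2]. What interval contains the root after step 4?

[1.25, 1.3125]

g(1.5) = 2.25 > 0, so the root lies in [1, 1.5]
g(1.25) = -0.0625 < 0, so the root lies in [1.25, 1.5]
g(1.375) = 1.046875 > 0, so the root lies in [1.25, 1.375]
g(1.3125) = 0.4805 > 0, so the root lies in [1.25, 1.3125]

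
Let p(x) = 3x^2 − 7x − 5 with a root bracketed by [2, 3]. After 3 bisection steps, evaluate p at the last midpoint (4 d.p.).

-0.3281

midpoint 2.5: p = -3.75 < 0 → [2.5, 3]
midpoint 2.75: p = -1.5625 < 0 → [2.75, 3]
midpoint 2.875: p = -0.328125 < 0 → [2.875, 3]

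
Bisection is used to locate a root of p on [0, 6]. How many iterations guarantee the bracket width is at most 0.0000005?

Width after n steps is 6/2^n. Need 2^n ≥ 6/0.0000005 = 12000000.
2^23 = 8388608 < 12000000 ≤ 2^24 = 16777216, so n = 24.

24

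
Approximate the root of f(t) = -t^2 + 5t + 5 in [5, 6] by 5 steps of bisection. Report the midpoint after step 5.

5.84375

t = 5.5 gives f = 2.25, positive; keep [5.5, 6]
t = 5.75 gives f = 0.6875, positive; keep [5.75, 6]
t = 5.875 gives f = -0.140625, negative; keep [5.75, 5.875]
t = 5.8125 gives f = 0.2773, positive; keep [5.8125, 5.875]
t = 5.84375 gives f = 0.0693, positive; keep [5.84375, 5.875]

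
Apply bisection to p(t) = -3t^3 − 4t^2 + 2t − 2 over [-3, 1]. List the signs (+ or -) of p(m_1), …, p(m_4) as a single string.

-+--

m = -1, p(m) = -5 (−); new bracket [-3, -1]
m = -2, p(m) = 2 (+); new bracket [-2, -1]
m = -1.5, p(m) = -3.875 (−); new bracket [-2, -1.5]
m = -1.75, p(m) = -1.6719 (−); new bracket [-2, -1.75]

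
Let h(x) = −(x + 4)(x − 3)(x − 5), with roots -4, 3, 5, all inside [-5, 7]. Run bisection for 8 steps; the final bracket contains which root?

-4

m = 1, h(m) = -40 (−); new bracket [-5, 1]
m = -2, h(m) = -70 (−); new bracket [-5, -2]
m = -3.5, h(m) = -27.625 (−); new bracket [-5, -3.5]
m = -4.25, h(m) = 16.7656 (+); new bracket [-4.25, -3.5]
m = -3.875, h(m) = -7.627 (−); new bracket [-4.25, -3.875]
m = -4.0625, h(m) = 4.0002 (+); new bracket [-4.0625, -3.875]
m = -3.96875, h(m) = -1.9532 (−); new bracket [-4.0625, -3.96875]
m = -4.015625, h(m) = 0.9883 (+); new bracket [-4.015625, -3.96875]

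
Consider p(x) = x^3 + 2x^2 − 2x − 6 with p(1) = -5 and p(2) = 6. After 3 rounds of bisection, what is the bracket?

x = 1.5 gives p = -1.125, negative; keep [1.5, 2]
x = 1.75 gives p = 1.984375, positive; keep [1.5, 1.75]
x = 1.625 gives p = 0.322266, positive; keep [1.5, 1.625]

[1.5, 1.625]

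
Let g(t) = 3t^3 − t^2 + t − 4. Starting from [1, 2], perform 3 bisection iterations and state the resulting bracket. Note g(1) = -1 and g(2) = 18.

[1, 1.125]

g(1.5) = 5.375 > 0, so the root lies in [1, 1.5]
g(1.25) = 1.546875 > 0, so the root lies in [1, 1.25]
g(1.125) = 0.130859 > 0, so the root lies in [1, 1.125]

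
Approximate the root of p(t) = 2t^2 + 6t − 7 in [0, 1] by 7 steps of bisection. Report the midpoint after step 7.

0.8984375

m = 0.5, p(m) = -3.5 (−); new bracket [0.5, 1]
m = 0.75, p(m) = -1.375 (−); new bracket [0.75, 1]
m = 0.875, p(m) = -0.21875 (−); new bracket [0.875, 1]
m = 0.9375, p(m) = 0.3828 (+); new bracket [0.875, 0.9375]
m = 0.90625, p(m) = 0.0801 (+); new bracket [0.875, 0.90625]
m = 0.890625, p(m) = -0.0698 (−); new bracket [0.890625, 0.90625]
m = 0.8984375, p(m) = 0.005 (+); new bracket [0.890625, 0.8984375]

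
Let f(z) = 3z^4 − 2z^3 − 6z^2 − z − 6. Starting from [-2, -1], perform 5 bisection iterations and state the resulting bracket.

[-1.40625, -1.375]

z = -1.5 gives f = 3.9375, positive; keep [-1.5, -1]
z = -1.25 gives f = -2.894531, negative; keep [-1.5, -1.25]
z = -1.375 gives f = -0.046143, negative; keep [-1.5, -1.375]
z = -1.4375 gives f = 1.7901, positive; keep [-1.4375, -1.375]
z = -1.40625 gives f = 0.8348, positive; keep [-1.40625, -1.375]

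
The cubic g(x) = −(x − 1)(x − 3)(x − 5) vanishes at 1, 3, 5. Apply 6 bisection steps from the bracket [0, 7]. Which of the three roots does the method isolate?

midpoint 3.5: g = 1.875 > 0 → [3.5, 7]
midpoint 5.25: g = -2.390625 < 0 → [3.5, 5.25]
midpoint 4.375: g = 2.900391 > 0 → [4.375, 5.25]
midpoint 4.8125: g = 1.2957 > 0 → [4.8125, 5.25]
midpoint 5.03125: g = -0.2559 < 0 → [4.8125, 5.03125]
midpoint 4.921875: g = 0.5889 > 0 → [4.921875, 5.03125]

5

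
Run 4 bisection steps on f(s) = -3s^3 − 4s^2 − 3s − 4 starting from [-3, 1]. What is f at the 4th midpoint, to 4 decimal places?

-0.6406

f(-1) = -2 < 0, so the root lies in [-3, -1]
f(-2) = 10 > 0, so the root lies in [-2, -1]
f(-1.5) = 1.625 > 0, so the root lies in [-1.5, -1]
f(-1.25) = -0.6406 < 0, so the root lies in [-1.5, -1.25]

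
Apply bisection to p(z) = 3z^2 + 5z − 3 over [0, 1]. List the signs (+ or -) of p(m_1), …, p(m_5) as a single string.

z = 0.5 gives p = 0.25, positive; keep [0, 0.5]
z = 0.25 gives p = -1.5625, negative; keep [0.25, 0.5]
z = 0.375 gives p = -0.703125, negative; keep [0.375, 0.5]
z = 0.4375 gives p = -0.2383, negative; keep [0.4375, 0.5]
z = 0.46875 gives p = 0.0029, positive; keep [0.4375, 0.46875]

+---+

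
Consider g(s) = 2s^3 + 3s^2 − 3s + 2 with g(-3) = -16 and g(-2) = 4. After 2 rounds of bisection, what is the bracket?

midpoint -2.5: g = -3 < 0 → [-2.5, -2]
midpoint -2.25: g = 1.15625 > 0 → [-2.5, -2.25]

[-2.5, -2.25]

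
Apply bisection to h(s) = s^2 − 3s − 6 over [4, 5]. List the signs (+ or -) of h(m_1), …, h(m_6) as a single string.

m = 4.5, h(m) = 0.75 (+); new bracket [4, 4.5]
m = 4.25, h(m) = -0.6875 (−); new bracket [4.25, 4.5]
m = 4.375, h(m) = 0.015625 (+); new bracket [4.25, 4.375]
m = 4.3125, h(m) = -0.3398 (−); new bracket [4.3125, 4.375]
m = 4.34375, h(m) = -0.1631 (−); new bracket [4.34375, 4.375]
m = 4.359375, h(m) = -0.074 (−); new bracket [4.359375, 4.375]

+-+---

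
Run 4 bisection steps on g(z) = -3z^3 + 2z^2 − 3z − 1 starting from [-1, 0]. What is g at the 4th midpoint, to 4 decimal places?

g(-0.5) = 1.375 > 0, so the root lies in [-0.5, 0]
g(-0.25) = -0.078125 < 0, so the root lies in [-0.5, -0.25]
g(-0.375) = 0.564453 > 0, so the root lies in [-0.375, -0.25]
g(-0.3125) = 0.2244 > 0, so the root lies in [-0.3125, -0.25]

0.2244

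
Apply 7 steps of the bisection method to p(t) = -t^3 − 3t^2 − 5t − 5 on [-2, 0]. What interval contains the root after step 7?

[-1.78125, -1.765625]

m = -1, p(m) = -2 (−); new bracket [-2, -1]
m = -1.5, p(m) = -0.875 (−); new bracket [-2, -1.5]
m = -1.75, p(m) = -0.078125 (−); new bracket [-2, -1.75]
m = -1.875, p(m) = 0.4199 (+); new bracket [-1.875, -1.75]
m = -1.8125, p(m) = 0.1614 (+); new bracket [-1.8125, -1.75]
m = -1.78125, p(m) = 0.0393 (+); new bracket [-1.78125, -1.75]
m = -1.765625, p(m) = -0.02 (−); new bracket [-1.78125, -1.765625]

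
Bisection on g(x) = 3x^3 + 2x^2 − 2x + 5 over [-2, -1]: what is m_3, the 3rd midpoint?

m = -1.5, g(m) = 2.375 (+); new bracket [-2, -1.5]
m = -1.75, g(m) = -1.453125 (−); new bracket [-1.75, -1.5]
m = -1.625, g(m) = 0.658203 (+); new bracket [-1.75, -1.625]

-1.625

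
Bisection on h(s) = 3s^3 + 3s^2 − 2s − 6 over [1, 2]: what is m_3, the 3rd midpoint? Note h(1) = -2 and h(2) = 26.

midpoint 1.5: h = 7.875 > 0 → [1, 1.5]
midpoint 1.25: h = 2.046875 > 0 → [1, 1.25]
midpoint 1.125: h = -0.181641 < 0 → [1.125, 1.25]

1.125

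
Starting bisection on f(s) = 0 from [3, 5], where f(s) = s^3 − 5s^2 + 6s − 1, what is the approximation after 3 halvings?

f(4) = 7 > 0, so the root lies in [3, 4]
f(3.5) = 1.625 > 0, so the root lies in [3, 3.5]
f(3.25) = 0.015625 > 0, so the root lies in [3, 3.25]

3.25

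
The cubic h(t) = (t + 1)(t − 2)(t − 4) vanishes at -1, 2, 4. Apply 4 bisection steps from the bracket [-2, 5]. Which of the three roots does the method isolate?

midpoint 1.5: h = 3.125 > 0 → [-2, 1.5]
midpoint -0.25: h = 7.171875 > 0 → [-2, -0.25]
midpoint -1.125: h = -2.001953 < 0 → [-1.125, -0.25]
midpoint -0.6875: h = 3.9368 > 0 → [-1.125, -0.6875]

-1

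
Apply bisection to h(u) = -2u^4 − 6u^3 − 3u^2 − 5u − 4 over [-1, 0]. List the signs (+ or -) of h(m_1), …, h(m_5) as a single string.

midpoint -0.5: h = -1.625 < 0 → [-1, -0.5]
midpoint -0.75: h = -0.039062 < 0 → [-1, -0.75]
midpoint -0.875: h = 0.925293 > 0 → [-0.875, -0.75]
midpoint -0.8125: h = 0.4287 > 0 → [-0.8125, -0.75]
midpoint -0.78125: h = 0.1912 > 0 → [-0.78125, -0.75]

--+++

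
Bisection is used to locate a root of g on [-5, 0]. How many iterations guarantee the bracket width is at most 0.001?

13

Width after n steps is 5/2^n. Need 2^n ≥ 5/0.001 = 5000.
2^12 = 4096 < 5000 ≤ 2^13 = 8192, so n = 13.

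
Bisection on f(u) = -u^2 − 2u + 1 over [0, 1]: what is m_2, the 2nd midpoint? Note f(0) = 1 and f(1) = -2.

0.25

u = 0.5 gives f = -0.25, negative; keep [0, 0.5]
u = 0.25 gives f = 0.4375, positive; keep [0.25, 0.5]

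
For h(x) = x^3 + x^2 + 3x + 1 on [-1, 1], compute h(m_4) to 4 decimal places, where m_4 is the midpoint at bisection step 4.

m = 0, h(m) = 1 (+); new bracket [-1, 0]
m = -0.5, h(m) = -0.375 (−); new bracket [-0.5, 0]
m = -0.25, h(m) = 0.296875 (+); new bracket [-0.5, -0.25]
m = -0.375, h(m) = -0.0371 (−); new bracket [-0.375, -0.25]

-0.0371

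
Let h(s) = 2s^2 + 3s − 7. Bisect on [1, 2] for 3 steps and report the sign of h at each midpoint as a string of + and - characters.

+-+

s = 1.5 gives h = 2, positive; keep [1, 1.5]
s = 1.25 gives h = -0.125, negative; keep [1.25, 1.5]
s = 1.375 gives h = 0.90625, positive; keep [1.25, 1.375]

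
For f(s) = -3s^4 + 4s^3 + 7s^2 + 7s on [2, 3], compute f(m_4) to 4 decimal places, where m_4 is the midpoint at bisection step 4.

1.8549

f(2.5) = 6.5625 > 0, so the root lies in [2.5, 3]
f(2.75) = -16.199219 < 0, so the root lies in [2.5, 2.75]
f(2.625) = -3.481201 < 0, so the root lies in [2.5, 2.625]
f(2.5625) = 1.8549 > 0, so the root lies in [2.5625, 2.625]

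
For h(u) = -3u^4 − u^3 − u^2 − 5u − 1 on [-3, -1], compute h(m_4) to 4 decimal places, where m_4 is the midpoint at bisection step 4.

h(-2) = -35 < 0, so the root lies in [-2, -1]
h(-1.5) = -7.5625 < 0, so the root lies in [-1.5, -1]
h(-1.25) = -1.683594 < 0, so the root lies in [-1.25, -1]
h(-1.125) = -0.0222 < 0, so the root lies in [-1.125, -1]

-0.0222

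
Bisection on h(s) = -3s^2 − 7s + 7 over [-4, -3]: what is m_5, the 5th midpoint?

-3.09375

s = -3.5 gives h = -5.25, negative; keep [-3.5, -3]
s = -3.25 gives h = -1.9375, negative; keep [-3.25, -3]
s = -3.125 gives h = -0.421875, negative; keep [-3.125, -3]
s = -3.0625 gives h = 0.3008, positive; keep [-3.125, -3.0625]
s = -3.09375 gives h = -0.0576, negative; keep [-3.09375, -3.0625]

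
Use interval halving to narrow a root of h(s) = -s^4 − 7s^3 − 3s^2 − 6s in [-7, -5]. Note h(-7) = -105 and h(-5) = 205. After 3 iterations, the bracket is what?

midpoint -6: h = 144 > 0 → [-7, -6]
midpoint -6.5: h = 49.5625 > 0 → [-7, -6.5]
midpoint -6.75: h = -19.300781 < 0 → [-6.75, -6.5]

[-6.75, -6.5]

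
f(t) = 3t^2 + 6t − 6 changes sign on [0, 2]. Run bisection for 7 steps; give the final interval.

t = 1 gives f = 3, positive; keep [0, 1]
t = 0.5 gives f = -2.25, negative; keep [0.5, 1]
t = 0.75 gives f = 0.1875, positive; keep [0.5, 0.75]
t = 0.625 gives f = -1.0781, negative; keep [0.625, 0.75]
t = 0.6875 gives f = -0.457, negative; keep [0.6875, 0.75]
t = 0.71875 gives f = -0.1377, negative; keep [0.71875, 0.75]
t = 0.734375 gives f = 0.0242, positive; keep [0.71875, 0.734375]

[0.71875, 0.734375]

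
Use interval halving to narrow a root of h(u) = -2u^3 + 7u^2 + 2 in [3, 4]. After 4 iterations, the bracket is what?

midpoint 3.5: h = 2 > 0 → [3.5, 4]
midpoint 3.75: h = -5.03125 < 0 → [3.5, 3.75]
midpoint 3.625: h = -1.285156 < 0 → [3.5, 3.625]
midpoint 3.5625: h = 0.4136 > 0 → [3.5625, 3.625]

[3.5625, 3.625]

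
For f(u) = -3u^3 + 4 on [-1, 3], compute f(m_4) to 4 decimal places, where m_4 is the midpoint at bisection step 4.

-1.8594

u = 1 gives f = 1, positive; keep [1, 3]
u = 2 gives f = -20, negative; keep [1, 2]
u = 1.5 gives f = -6.125, negative; keep [1, 1.5]
u = 1.25 gives f = -1.8594, negative; keep [1, 1.25]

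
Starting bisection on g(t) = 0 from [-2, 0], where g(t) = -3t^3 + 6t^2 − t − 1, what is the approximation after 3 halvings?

midpoint -1: g = 9 > 0 → [-1, 0]
midpoint -0.5: g = 1.375 > 0 → [-0.5, 0]
midpoint -0.25: g = -0.328125 < 0 → [-0.5, -0.25]

-0.25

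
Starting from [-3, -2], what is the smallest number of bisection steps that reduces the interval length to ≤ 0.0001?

14

Width after n steps is 1/2^n. Need 2^n ≥ 1/0.0001 = 10000.
2^13 = 8192 < 10000 ≤ 2^14 = 16384, so n = 14.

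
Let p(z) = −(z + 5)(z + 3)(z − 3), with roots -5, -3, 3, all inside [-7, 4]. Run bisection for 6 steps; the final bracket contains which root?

midpoint -1.5: p = 23.625 > 0 → [-1.5, 4]
midpoint 1.25: p = 46.484375 > 0 → [1.25, 4]
midpoint 2.625: p = 16.083984 > 0 → [2.625, 4]
midpoint 3.3125: p = -16.3977 < 0 → [2.625, 3.3125]
midpoint 2.96875: p = 1.4864 > 0 → [2.96875, 3.3125]
midpoint 3.140625: p = -7.0296 < 0 → [2.96875, 3.140625]

3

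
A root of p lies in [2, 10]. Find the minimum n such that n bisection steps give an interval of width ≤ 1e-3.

Width after n steps is 8/2^n. Need 2^n ≥ 8/1e-3 = 8000.
2^12 = 4096 < 8000 ≤ 2^13 = 8192, so n = 13.

13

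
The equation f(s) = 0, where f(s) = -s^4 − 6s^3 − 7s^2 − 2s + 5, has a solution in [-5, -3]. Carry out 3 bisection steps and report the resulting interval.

[-4.75, -4.5]

s = -4 gives f = 29, positive; keep [-5, -4]
s = -4.5 gives f = 8.9375, positive; keep [-5, -4.5]
s = -4.75 gives f = -9.472656, negative; keep [-4.75, -4.5]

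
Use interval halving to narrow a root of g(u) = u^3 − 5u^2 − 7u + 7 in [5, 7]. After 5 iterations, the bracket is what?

[5.9375, 6]

u = 6 gives g = 1, positive; keep [5, 6]
u = 5.5 gives g = -16.375, negative; keep [5.5, 6]
u = 5.75 gives g = -8.453125, negative; keep [5.75, 6]
u = 5.875 gives g = -3.9238, negative; keep [5.875, 6]
u = 5.9375 gives g = -1.512, negative; keep [5.9375, 6]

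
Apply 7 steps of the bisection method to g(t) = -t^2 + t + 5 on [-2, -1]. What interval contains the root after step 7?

[-1.796875, -1.7890625]

t = -1.5 gives g = 1.25, positive; keep [-2, -1.5]
t = -1.75 gives g = 0.1875, positive; keep [-2, -1.75]
t = -1.875 gives g = -0.390625, negative; keep [-1.875, -1.75]
t = -1.8125 gives g = -0.0977, negative; keep [-1.8125, -1.75]
t = -1.78125 gives g = 0.0459, positive; keep [-1.8125, -1.78125]
t = -1.796875 gives g = -0.0256, negative; keep [-1.796875, -1.78125]
t = -1.7890625 gives g = 0.0102, positive; keep [-1.796875, -1.7890625]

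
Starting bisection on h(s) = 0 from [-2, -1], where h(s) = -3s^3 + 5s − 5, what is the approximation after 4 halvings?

-1.6875

s = -1.5 gives h = -2.375, negative; keep [-2, -1.5]
s = -1.75 gives h = 2.328125, positive; keep [-1.75, -1.5]
s = -1.625 gives h = -0.251953, negative; keep [-1.75, -1.625]
s = -1.6875 gives h = 0.9788, positive; keep [-1.6875, -1.625]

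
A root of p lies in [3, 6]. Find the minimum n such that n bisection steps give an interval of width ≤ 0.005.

10

Width after n steps is 3/2^n. Need 2^n ≥ 3/0.005 = 600.
2^9 = 512 < 600 ≤ 2^10 = 1024, so n = 10.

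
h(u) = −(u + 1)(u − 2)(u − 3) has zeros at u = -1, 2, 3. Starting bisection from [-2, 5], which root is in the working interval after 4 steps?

m = 1.5, h(m) = -1.875 (−); new bracket [-2, 1.5]
m = -0.25, h(m) = -5.484375 (−); new bracket [-2, -0.25]
m = -1.125, h(m) = 1.611328 (+); new bracket [-1.125, -0.25]
m = -0.6875, h(m) = -3.0969 (−); new bracket [-1.125, -0.6875]

-1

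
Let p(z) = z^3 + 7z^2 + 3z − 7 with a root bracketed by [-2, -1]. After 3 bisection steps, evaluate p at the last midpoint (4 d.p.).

-0.4902

m = -1.5, p(m) = 0.875 (+); new bracket [-1.5, -1]
m = -1.25, p(m) = -1.765625 (−); new bracket [-1.5, -1.25]
m = -1.375, p(m) = -0.490234 (−); new bracket [-1.5, -1.375]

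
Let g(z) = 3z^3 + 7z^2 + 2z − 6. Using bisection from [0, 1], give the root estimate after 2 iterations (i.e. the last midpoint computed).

m = 0.5, g(m) = -2.875 (−); new bracket [0.5, 1]
m = 0.75, g(m) = 0.703125 (+); new bracket [0.5, 0.75]

0.75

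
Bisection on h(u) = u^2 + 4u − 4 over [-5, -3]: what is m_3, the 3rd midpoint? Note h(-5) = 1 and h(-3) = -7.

u = -4 gives h = -4, negative; keep [-5, -4]
u = -4.5 gives h = -1.75, negative; keep [-5, -4.5]
u = -4.75 gives h = -0.4375, negative; keep [-5, -4.75]

-4.75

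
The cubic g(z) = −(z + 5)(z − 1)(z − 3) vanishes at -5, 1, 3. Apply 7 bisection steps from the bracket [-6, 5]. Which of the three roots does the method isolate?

g(-0.5) = -23.625 < 0, so the root lies in [-6, -0.5]
g(-3.25) = -46.484375 < 0, so the root lies in [-6, -3.25]
g(-4.625) = -16.083984 < 0, so the root lies in [-6, -4.625]
g(-5.3125) = 16.3977 > 0, so the root lies in [-5.3125, -4.625]
g(-4.96875) = -1.4864 < 0, so the root lies in [-5.3125, -4.96875]
g(-5.140625) = 7.0296 > 0, so the root lies in [-5.140625, -4.96875]
g(-5.0546875) = 2.667 > 0, so the root lies in [-5.0546875, -4.96875]

-5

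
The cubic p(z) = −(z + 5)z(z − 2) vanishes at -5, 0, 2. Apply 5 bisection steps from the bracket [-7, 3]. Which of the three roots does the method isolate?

midpoint -2: p = -24 < 0 → [-7, -2]
midpoint -4.5: p = -14.625 < 0 → [-7, -4.5]
midpoint -5.75: p = 33.421875 > 0 → [-5.75, -4.5]
midpoint -5.125: p = 4.5645 > 0 → [-5.125, -4.5]
midpoint -4.8125: p = -6.1472 < 0 → [-5.125, -4.8125]

-5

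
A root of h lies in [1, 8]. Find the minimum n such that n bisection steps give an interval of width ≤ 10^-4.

17

Width after n steps is 7/2^n. Need 2^n ≥ 7/10^-4 = 70000.
2^16 = 65536 < 70000 ≤ 2^17 = 131072, so n = 17.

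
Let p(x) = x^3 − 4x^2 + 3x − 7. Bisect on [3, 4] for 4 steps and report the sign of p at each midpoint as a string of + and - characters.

-+--

midpoint 3.5: p = -2.625 < 0 → [3.5, 4]
midpoint 3.75: p = 0.734375 > 0 → [3.5, 3.75]
midpoint 3.625: p = -1.052734 < 0 → [3.625, 3.75]
midpoint 3.6875: p = -0.1868 < 0 → [3.6875, 3.75]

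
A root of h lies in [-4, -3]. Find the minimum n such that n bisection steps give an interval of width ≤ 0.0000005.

21

Width after n steps is 1/2^n. Need 2^n ≥ 1/0.0000005 = 2000000.
2^20 = 1048576 < 2000000 ≤ 2^21 = 2097152, so n = 21.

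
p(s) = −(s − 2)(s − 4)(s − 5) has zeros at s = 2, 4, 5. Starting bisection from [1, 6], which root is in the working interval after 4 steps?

midpoint 3.5: p = -1.125 < 0 → [1, 3.5]
midpoint 2.25: p = -1.203125 < 0 → [1, 2.25]
midpoint 1.625: p = 3.005859 > 0 → [1.625, 2.25]
midpoint 1.9375: p = 0.3948 > 0 → [1.9375, 2.25]

2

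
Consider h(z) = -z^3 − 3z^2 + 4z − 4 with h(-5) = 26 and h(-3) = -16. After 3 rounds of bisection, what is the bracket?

z = -4 gives h = -4, negative; keep [-5, -4]
z = -4.5 gives h = 8.375, positive; keep [-4.5, -4]
z = -4.25 gives h = 1.578125, positive; keep [-4.25, -4]

[-4.25, -4]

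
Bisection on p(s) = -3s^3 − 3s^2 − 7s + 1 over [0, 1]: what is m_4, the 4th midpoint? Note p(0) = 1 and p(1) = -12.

m = 0.5, p(m) = -3.625 (−); new bracket [0, 0.5]
m = 0.25, p(m) = -0.984375 (−); new bracket [0, 0.25]
m = 0.125, p(m) = 0.072266 (+); new bracket [0.125, 0.25]
m = 0.1875, p(m) = -0.4377 (−); new bracket [0.125, 0.1875]

0.1875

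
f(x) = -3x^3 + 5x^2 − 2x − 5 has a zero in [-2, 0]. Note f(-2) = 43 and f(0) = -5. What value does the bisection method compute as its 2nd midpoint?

-0.5

midpoint -1: f = 5 > 0 → [-1, 0]
midpoint -0.5: f = -2.375 < 0 → [-1, -0.5]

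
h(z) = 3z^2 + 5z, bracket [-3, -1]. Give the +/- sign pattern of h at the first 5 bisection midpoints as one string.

z = -2 gives h = 2, positive; keep [-2, -1]
z = -1.5 gives h = -0.75, negative; keep [-2, -1.5]
z = -1.75 gives h = 0.4375, positive; keep [-1.75, -1.5]
z = -1.625 gives h = -0.2031, negative; keep [-1.75, -1.625]
z = -1.6875 gives h = 0.1055, positive; keep [-1.6875, -1.625]

+-+-+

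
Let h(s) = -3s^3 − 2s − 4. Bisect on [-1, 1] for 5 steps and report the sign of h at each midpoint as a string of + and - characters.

s = 0 gives h = -4, negative; keep [-1, 0]
s = -0.5 gives h = -2.625, negative; keep [-1, -0.5]
s = -0.75 gives h = -1.234375, negative; keep [-1, -0.75]
s = -0.875 gives h = -0.2402, negative; keep [-1, -0.875]
s = -0.9375 gives h = 0.3469, positive; keep [-0.9375, -0.875]

----+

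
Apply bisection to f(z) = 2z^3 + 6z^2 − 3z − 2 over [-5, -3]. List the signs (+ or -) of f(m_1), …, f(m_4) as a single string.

z = -4 gives f = -22, negative; keep [-4, -3]
z = -3.5 gives f = -3.75, negative; keep [-3.5, -3]
z = -3.25 gives f = 2.46875, positive; keep [-3.5, -3.25]
z = -3.375 gives f = -0.418, negative; keep [-3.375, -3.25]

--+-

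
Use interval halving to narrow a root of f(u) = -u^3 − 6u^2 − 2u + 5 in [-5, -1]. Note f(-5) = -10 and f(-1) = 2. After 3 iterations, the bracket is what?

midpoint -3: f = -16 < 0 → [-3, -1]
midpoint -2: f = -7 < 0 → [-2, -1]
midpoint -1.5: f = -2.125 < 0 → [-1.5, -1]

[-1.5, -1]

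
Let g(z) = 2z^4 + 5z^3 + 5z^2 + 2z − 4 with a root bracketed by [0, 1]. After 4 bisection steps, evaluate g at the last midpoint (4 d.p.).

-0.2029

midpoint 0.5: g = -1 < 0 → [0.5, 1]
midpoint 0.75: g = 3.054688 > 0 → [0.5, 0.75]
midpoint 0.625: g = 0.729004 > 0 → [0.5, 0.625]
midpoint 0.5625: g = -0.2029 < 0 → [0.5625, 0.625]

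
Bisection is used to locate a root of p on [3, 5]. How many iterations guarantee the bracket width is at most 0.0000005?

Width after n steps is 2/2^n. Need 2^n ≥ 2/0.0000005 = 4000000.
2^21 = 2097152 < 4000000 ≤ 2^22 = 4194304, so n = 22.

22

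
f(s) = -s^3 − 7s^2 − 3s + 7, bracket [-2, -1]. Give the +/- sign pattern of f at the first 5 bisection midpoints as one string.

s = -1.5 gives f = -0.875, negative; keep [-1.5, -1]
s = -1.25 gives f = 1.765625, positive; keep [-1.5, -1.25]
s = -1.375 gives f = 0.490234, positive; keep [-1.5, -1.375]
s = -1.4375 gives f = -0.1819, negative; keep [-1.4375, -1.375]
s = -1.40625 gives f = 0.1569, positive; keep [-1.4375, -1.40625]

-++-+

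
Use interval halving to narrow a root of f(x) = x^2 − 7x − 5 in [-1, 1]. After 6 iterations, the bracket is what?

[-0.65625, -0.625]

midpoint 0: f = -5 < 0 → [-1, 0]
midpoint -0.5: f = -1.25 < 0 → [-1, -0.5]
midpoint -0.75: f = 0.8125 > 0 → [-0.75, -0.5]
midpoint -0.625: f = -0.2344 < 0 → [-0.75, -0.625]
midpoint -0.6875: f = 0.2852 > 0 → [-0.6875, -0.625]
midpoint -0.65625: f = 0.0244 > 0 → [-0.65625, -0.625]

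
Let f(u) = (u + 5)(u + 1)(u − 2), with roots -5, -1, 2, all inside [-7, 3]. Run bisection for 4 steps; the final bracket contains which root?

-5

midpoint -2: f = 12 > 0 → [-7, -2]
midpoint -4.5: f = 11.375 > 0 → [-7, -4.5]
midpoint -5.75: f = -27.609375 < 0 → [-5.75, -4.5]
midpoint -5.125: f = -3.6738 < 0 → [-5.125, -4.5]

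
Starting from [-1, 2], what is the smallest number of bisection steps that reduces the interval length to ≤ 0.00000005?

26

Width after n steps is 3/2^n. Need 2^n ≥ 3/0.00000005 = 60000000.
2^25 = 33554432 < 60000000 ≤ 2^26 = 67108864, so n = 26.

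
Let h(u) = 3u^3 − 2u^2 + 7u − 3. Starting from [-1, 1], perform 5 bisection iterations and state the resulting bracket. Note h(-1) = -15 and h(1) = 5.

[0.4375, 0.5]

midpoint 0: h = -3 < 0 → [0, 1]
midpoint 0.5: h = 0.375 > 0 → [0, 0.5]
midpoint 0.25: h = -1.328125 < 0 → [0.25, 0.5]
midpoint 0.375: h = -0.498 < 0 → [0.375, 0.5]
midpoint 0.4375: h = -0.0691 < 0 → [0.4375, 0.5]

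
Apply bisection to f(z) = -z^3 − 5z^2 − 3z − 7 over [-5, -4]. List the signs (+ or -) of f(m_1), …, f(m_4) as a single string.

-+-+

midpoint -4.5: f = -3.625 < 0 → [-5, -4.5]
midpoint -4.75: f = 1.609375 > 0 → [-4.75, -4.5]
midpoint -4.625: f = -1.146484 < 0 → [-4.75, -4.625]
midpoint -4.6875: f = 0.196 > 0 → [-4.6875, -4.625]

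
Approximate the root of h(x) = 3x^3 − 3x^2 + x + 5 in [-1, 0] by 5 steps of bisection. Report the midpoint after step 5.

-0.84375

h(-0.5) = 3.375 > 0, so the root lies in [-1, -0.5]
h(-0.75) = 1.296875 > 0, so the root lies in [-1, -0.75]
h(-0.875) = -0.181641 < 0, so the root lies in [-0.875, -0.75]
h(-0.8125) = 0.5979 > 0, so the root lies in [-0.875, -0.8125]
h(-0.84375) = 0.2185 > 0, so the root lies in [-0.875, -0.84375]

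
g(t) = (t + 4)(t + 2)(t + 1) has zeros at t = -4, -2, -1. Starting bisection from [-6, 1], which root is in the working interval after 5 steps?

midpoint -2.5: g = 1.125 > 0 → [-6, -2.5]
midpoint -4.25: g = -1.828125 < 0 → [-4.25, -2.5]
midpoint -3.375: g = 2.041016 > 0 → [-4.25, -3.375]
midpoint -3.8125: g = 0.9558 > 0 → [-4.25, -3.8125]
midpoint -4.03125: g = -0.1924 < 0 → [-4.03125, -3.8125]

-4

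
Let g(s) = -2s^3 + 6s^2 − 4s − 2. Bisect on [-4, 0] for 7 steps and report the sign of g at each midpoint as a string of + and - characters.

+++-+-+

g(-2) = 46 > 0, so the root lies in [-2, 0]
g(-1) = 10 > 0, so the root lies in [-1, 0]
g(-0.5) = 1.75 > 0, so the root lies in [-0.5, 0]
g(-0.25) = -0.5938 < 0, so the root lies in [-0.5, -0.25]
g(-0.375) = 0.4492 > 0, so the root lies in [-0.375, -0.25]
g(-0.3125) = -0.103 < 0, so the root lies in [-0.375, -0.3125]
g(-0.34375) = 0.1652 > 0, so the root lies in [-0.34375, -0.3125]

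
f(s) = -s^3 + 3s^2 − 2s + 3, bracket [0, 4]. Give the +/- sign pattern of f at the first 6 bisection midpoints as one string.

f(2) = 3 > 0, so the root lies in [2, 4]
f(3) = -3 < 0, so the root lies in [2, 3]
f(2.5) = 1.125 > 0, so the root lies in [2.5, 3]
f(2.75) = -0.6094 < 0, so the root lies in [2.5, 2.75]
f(2.625) = 0.334 > 0, so the root lies in [2.625, 2.75]
f(2.6875) = -0.1179 < 0, so the root lies in [2.625, 2.6875]

+-+-+-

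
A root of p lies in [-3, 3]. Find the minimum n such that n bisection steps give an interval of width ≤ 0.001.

13

Width after n steps is 6/2^n. Need 2^n ≥ 6/0.001 = 6000.
2^12 = 4096 < 6000 ≤ 2^13 = 8192, so n = 13.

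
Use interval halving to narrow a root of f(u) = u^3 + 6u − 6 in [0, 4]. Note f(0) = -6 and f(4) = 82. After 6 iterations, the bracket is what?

u = 2 gives f = 14, positive; keep [0, 2]
u = 1 gives f = 1, positive; keep [0, 1]
u = 0.5 gives f = -2.875, negative; keep [0.5, 1]
u = 0.75 gives f = -1.0781, negative; keep [0.75, 1]
u = 0.875 gives f = -0.0801, negative; keep [0.875, 1]
u = 0.9375 gives f = 0.449, positive; keep [0.875, 0.9375]

[0.875, 0.9375]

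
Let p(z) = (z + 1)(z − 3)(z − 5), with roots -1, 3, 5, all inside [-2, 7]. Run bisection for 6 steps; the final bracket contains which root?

p(2.5) = 4.375 > 0, so the root lies in [-2, 2.5]
p(0.25) = 16.328125 > 0, so the root lies in [-2, 0.25]
p(-0.875) = 2.845703 > 0, so the root lies in [-2, -0.875]
p(-1.4375) = -12.4978 < 0, so the root lies in [-1.4375, -0.875]
p(-1.15625) = -3.998 < 0, so the root lies in [-1.15625, -0.875]
p(-1.015625) = -0.3774 < 0, so the root lies in [-1.015625, -0.875]

-1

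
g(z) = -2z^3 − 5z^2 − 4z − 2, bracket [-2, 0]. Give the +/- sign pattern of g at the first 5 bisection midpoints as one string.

--+-+

g(-1) = -1 < 0, so the root lies in [-2, -1]
g(-1.5) = -0.5 < 0, so the root lies in [-2, -1.5]
g(-1.75) = 0.40625 > 0, so the root lies in [-1.75, -1.5]
g(-1.625) = -0.1211 < 0, so the root lies in [-1.75, -1.625]
g(-1.6875) = 0.1226 > 0, so the root lies in [-1.6875, -1.625]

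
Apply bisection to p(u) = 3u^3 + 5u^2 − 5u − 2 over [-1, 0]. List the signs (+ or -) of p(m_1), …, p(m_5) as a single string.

midpoint -0.5: p = 1.375 > 0 → [-0.5, 0]
midpoint -0.25: p = -0.484375 < 0 → [-0.5, -0.25]
midpoint -0.375: p = 0.419922 > 0 → [-0.375, -0.25]
midpoint -0.3125: p = -0.0408 < 0 → [-0.375, -0.3125]
midpoint -0.34375: p = 0.1877 > 0 → [-0.34375, -0.3125]

+-+-+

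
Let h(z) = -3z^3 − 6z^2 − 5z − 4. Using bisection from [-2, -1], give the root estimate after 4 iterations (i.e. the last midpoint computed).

midpoint -1.5: h = 0.125 > 0 → [-1.5, -1]
midpoint -1.25: h = -1.265625 < 0 → [-1.5, -1.25]
midpoint -1.375: h = -0.669922 < 0 → [-1.5, -1.375]
midpoint -1.4375: h = -0.2996 < 0 → [-1.5, -1.4375]

-1.4375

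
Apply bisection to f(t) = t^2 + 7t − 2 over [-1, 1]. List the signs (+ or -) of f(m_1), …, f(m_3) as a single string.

midpoint 0: f = -2 < 0 → [0, 1]
midpoint 0.5: f = 1.75 > 0 → [0, 0.5]
midpoint 0.25: f = -0.1875 < 0 → [0.25, 0.5]

-+-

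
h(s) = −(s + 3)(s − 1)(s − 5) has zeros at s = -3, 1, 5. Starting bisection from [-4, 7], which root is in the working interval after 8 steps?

h(1.5) = 7.875 > 0, so the root lies in [1.5, 7]
h(4.25) = 17.671875 > 0, so the root lies in [4.25, 7]
h(5.625) = -24.931641 < 0, so the root lies in [4.25, 5.625]
h(4.9375) = 1.9534 > 0, so the root lies in [4.9375, 5.625]
h(5.28125) = -9.9715 < 0, so the root lies in [4.9375, 5.28125]
h(5.109375) = -3.6449 < 0, so the root lies in [4.9375, 5.109375]
h(5.0234375) = -0.7566 < 0, so the root lies in [4.9375, 5.0234375]
h(4.98046875) = 0.6204 > 0, so the root lies in [4.98046875, 5.0234375]

5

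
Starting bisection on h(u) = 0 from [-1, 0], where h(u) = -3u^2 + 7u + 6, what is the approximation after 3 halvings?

-0.625

h(-0.5) = 1.75 > 0, so the root lies in [-1, -0.5]
h(-0.75) = -0.9375 < 0, so the root lies in [-0.75, -0.5]
h(-0.625) = 0.453125 > 0, so the root lies in [-0.75, -0.625]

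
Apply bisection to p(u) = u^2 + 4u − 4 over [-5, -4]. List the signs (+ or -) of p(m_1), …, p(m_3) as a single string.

midpoint -4.5: p = -1.75 < 0 → [-5, -4.5]
midpoint -4.75: p = -0.4375 < 0 → [-5, -4.75]
midpoint -4.875: p = 0.265625 > 0 → [-4.875, -4.75]

--+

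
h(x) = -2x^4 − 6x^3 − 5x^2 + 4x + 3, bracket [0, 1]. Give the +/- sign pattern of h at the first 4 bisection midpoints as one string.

x = 0.5 gives h = 2.875, positive; keep [0.5, 1]
x = 0.75 gives h = 0.023438, positive; keep [0.75, 1]
x = 0.875 gives h = -2.52002, negative; keep [0.75, 0.875]
x = 0.8125 gives h = -1.1407, negative; keep [0.75, 0.8125]

++--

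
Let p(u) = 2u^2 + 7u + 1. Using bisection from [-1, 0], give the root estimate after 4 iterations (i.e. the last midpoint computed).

m = -0.5, p(m) = -2 (−); new bracket [-0.5, 0]
m = -0.25, p(m) = -0.625 (−); new bracket [-0.25, 0]
m = -0.125, p(m) = 0.15625 (+); new bracket [-0.25, -0.125]
m = -0.1875, p(m) = -0.2422 (−); new bracket [-0.1875, -0.125]

-0.1875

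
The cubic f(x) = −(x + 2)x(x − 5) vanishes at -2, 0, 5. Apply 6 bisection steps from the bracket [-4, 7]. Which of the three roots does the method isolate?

x = 1.5 gives f = 18.375, positive; keep [1.5, 7]
x = 4.25 gives f = 19.921875, positive; keep [4.25, 7]
x = 5.625 gives f = -26.806641, negative; keep [4.25, 5.625]
x = 4.9375 gives f = 2.1409, positive; keep [4.9375, 5.625]
x = 5.28125 gives f = -10.8152, negative; keep [4.9375, 5.28125]
x = 5.109375 gives f = -3.973, negative; keep [4.9375, 5.109375]

5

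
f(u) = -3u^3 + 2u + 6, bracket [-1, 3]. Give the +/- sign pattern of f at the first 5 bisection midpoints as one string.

+--++

midpoint 1: f = 5 > 0 → [1, 3]
midpoint 2: f = -14 < 0 → [1, 2]
midpoint 1.5: f = -1.125 < 0 → [1, 1.5]
midpoint 1.25: f = 2.6406 > 0 → [1.25, 1.5]
midpoint 1.375: f = 0.9512 > 0 → [1.375, 1.5]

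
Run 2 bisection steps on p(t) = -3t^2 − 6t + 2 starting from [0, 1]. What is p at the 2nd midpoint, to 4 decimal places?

midpoint 0.5: p = -1.75 < 0 → [0, 0.5]
midpoint 0.25: p = 0.3125 > 0 → [0.25, 0.5]

0.3125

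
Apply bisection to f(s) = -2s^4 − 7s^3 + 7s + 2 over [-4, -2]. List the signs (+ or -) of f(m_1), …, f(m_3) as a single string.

+--

f(-3) = 8 > 0, so the root lies in [-4, -3]
f(-3.5) = -22.5 < 0, so the root lies in [-3.5, -3]
f(-3.25) = -3.585938 < 0, so the root lies in [-3.25, -3]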